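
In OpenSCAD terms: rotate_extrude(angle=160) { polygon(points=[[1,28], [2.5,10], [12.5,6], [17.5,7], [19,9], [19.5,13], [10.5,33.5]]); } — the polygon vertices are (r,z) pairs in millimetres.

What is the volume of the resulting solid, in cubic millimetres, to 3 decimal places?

Profile (r,z), 7 vertices: (1,28) (2.5,10) (12.5,6) (17.5,7) (19,9) (19.5,13) (10.5,33.5)
edge 0: (1,28)→(2.5,10)  cross = 1·10 − 2.5·28 = -60.0000; (r_i+r_j)·cross = 3.5·-60.0000 = -210.0000
edge 1: (2.5,10)→(12.5,6)  cross = 2.5·6 − 12.5·10 = -110.0000; (r_i+r_j)·cross = 15·-110.0000 = -1650.0000
edge 2: (12.5,6)→(17.5,7)  cross = 12.5·7 − 17.5·6 = -17.5000; (r_i+r_j)·cross = 30·-17.5000 = -525.0000
edge 3: (17.5,7)→(19,9)  cross = 17.5·9 − 19·7 = 24.5000; (r_i+r_j)·cross = 36.5·24.5000 = 894.2500
edge 4: (19,9)→(19.5,13)  cross = 19·13 − 19.5·9 = 71.5000; (r_i+r_j)·cross = 38.5·71.5000 = 2752.7500
edge 5: (19.5,13)→(10.5,33.5)  cross = 19.5·33.5 − 10.5·13 = 516.7500; (r_i+r_j)·cross = 30·516.7500 = 15502.5000
edge 6: (10.5,33.5)→(1,28)  cross = 10.5·28 − 1·33.5 = 260.5000; (r_i+r_j)·cross = 11.5·260.5000 = 2995.7500
Σcross = 685.7500 → A = |Σcross|/2 = 342.8750 mm²
Σ(r_i+r_j)·cross = 19760.2500 → first moment M = |Σ|/6 = 3293.3750
R_c = M/A = 3293.3750/342.8750 = 9.6052 mm
θ = 160° = 2.792527 rad
V = θ·R_c·A = 2.792527·9.6052·342.8750 = 9196.838 mm³

Volume = 9196.838 mm³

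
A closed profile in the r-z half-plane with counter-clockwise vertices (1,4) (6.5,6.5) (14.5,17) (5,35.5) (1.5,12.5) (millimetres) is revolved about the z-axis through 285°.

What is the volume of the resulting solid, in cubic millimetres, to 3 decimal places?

Profile (r,z), 5 vertices: (1,4) (6.5,6.5) (14.5,17) (5,35.5) (1.5,12.5)
edge 0: (1,4)→(6.5,6.5)  cross = 1·6.5 − 6.5·4 = -19.5000; (r_i+r_j)·cross = 7.5·-19.5000 = -146.2500
edge 1: (6.5,6.5)→(14.5,17)  cross = 6.5·17 − 14.5·6.5 = 16.2500; (r_i+r_j)·cross = 21·16.2500 = 341.2500
edge 2: (14.5,17)→(5,35.5)  cross = 14.5·35.5 − 5·17 = 429.7500; (r_i+r_j)·cross = 19.5·429.7500 = 8380.1250
edge 3: (5,35.5)→(1.5,12.5)  cross = 5·12.5 − 1.5·35.5 = 9.2500; (r_i+r_j)·cross = 6.5·9.2500 = 60.1250
edge 4: (1.5,12.5)→(1,4)  cross = 1.5·4 − 1·12.5 = -6.5000; (r_i+r_j)·cross = 2.5·-6.5000 = -16.2500
Σcross = 429.2500 → A = |Σcross|/2 = 214.6250 mm²
Σ(r_i+r_j)·cross = 8619.0000 → first moment M = |Σ|/6 = 1436.5000
R_c = M/A = 1436.5000/214.6250 = 6.6931 mm
θ = 285° = 4.974188 rad
V = θ·R_c·A = 4.974188·6.6931·214.6250 = 7145.422 mm³

Volume = 7145.422 mm³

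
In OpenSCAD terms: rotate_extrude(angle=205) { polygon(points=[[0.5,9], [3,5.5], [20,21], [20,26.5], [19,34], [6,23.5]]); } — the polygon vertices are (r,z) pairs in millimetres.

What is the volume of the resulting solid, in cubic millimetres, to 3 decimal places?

Volume = 9812.310 mm³

Profile (r,z), 6 vertices: (0.5,9) (3,5.5) (20,21) (20,26.5) (19,34) (6,23.5)
edge 0: (0.5,9)→(3,5.5)  cross = 0.5·5.5 − 3·9 = -24.2500; (r_i+r_j)·cross = 3.5·-24.2500 = -84.8750
edge 1: (3,5.5)→(20,21)  cross = 3·21 − 20·5.5 = -47.0000; (r_i+r_j)·cross = 23·-47.0000 = -1081.0000
edge 2: (20,21)→(20,26.5)  cross = 20·26.5 − 20·21 = 110.0000; (r_i+r_j)·cross = 40·110.0000 = 4400.0000
edge 3: (20,26.5)→(19,34)  cross = 20·34 − 19·26.5 = 176.5000; (r_i+r_j)·cross = 39·176.5000 = 6883.5000
edge 4: (19,34)→(6,23.5)  cross = 19·23.5 − 6·34 = 242.5000; (r_i+r_j)·cross = 25·242.5000 = 6062.5000
edge 5: (6,23.5)→(0.5,9)  cross = 6·9 − 0.5·23.5 = 42.2500; (r_i+r_j)·cross = 6.5·42.2500 = 274.6250
Σcross = 500.0000 → A = |Σcross|/2 = 250.0000 mm²
Σ(r_i+r_j)·cross = 16454.7500 → first moment M = |Σ|/6 = 2742.4583
R_c = M/A = 2742.4583/250.0000 = 10.9698 mm
θ = 205° = 3.577925 rad
V = θ·R_c·A = 3.577925·10.9698·250.0000 = 9812.310 mm³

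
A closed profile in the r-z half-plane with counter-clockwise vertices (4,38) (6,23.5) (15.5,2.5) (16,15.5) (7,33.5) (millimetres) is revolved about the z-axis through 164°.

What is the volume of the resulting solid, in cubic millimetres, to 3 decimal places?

Volume = 4171.145 mm³

Profile (r,z), 5 vertices: (4,38) (6,23.5) (15.5,2.5) (16,15.5) (7,33.5)
edge 0: (4,38)→(6,23.5)  cross = 4·23.5 − 6·38 = -134.0000; (r_i+r_j)·cross = 10·-134.0000 = -1340.0000
edge 1: (6,23.5)→(15.5,2.5)  cross = 6·2.5 − 15.5·23.5 = -349.2500; (r_i+r_j)·cross = 21.5·-349.2500 = -7508.8750
edge 2: (15.5,2.5)→(16,15.5)  cross = 15.5·15.5 − 16·2.5 = 200.2500; (r_i+r_j)·cross = 31.5·200.2500 = 6307.8750
edge 3: (16,15.5)→(7,33.5)  cross = 16·33.5 − 7·15.5 = 427.5000; (r_i+r_j)·cross = 23·427.5000 = 9832.5000
edge 4: (7,33.5)→(4,38)  cross = 7·38 − 4·33.5 = 132.0000; (r_i+r_j)·cross = 11·132.0000 = 1452.0000
Σcross = 276.5000 → A = |Σcross|/2 = 138.2500 mm²
Σ(r_i+r_j)·cross = 8743.5000 → first moment M = |Σ|/6 = 1457.2500
R_c = M/A = 1457.2500/138.2500 = 10.5407 mm
θ = 164° = 2.862340 rad
V = θ·R_c·A = 2.862340·10.5407·138.2500 = 4171.145 mm³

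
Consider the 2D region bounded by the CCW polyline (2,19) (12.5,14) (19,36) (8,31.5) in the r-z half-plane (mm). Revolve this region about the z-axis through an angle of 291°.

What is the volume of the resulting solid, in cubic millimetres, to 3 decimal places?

Volume = 10184.692 mm³

Profile (r,z), 4 vertices: (2,19) (12.5,14) (19,36) (8,31.5)
edge 0: (2,19)→(12.5,14)  cross = 2·14 − 12.5·19 = -209.5000; (r_i+r_j)·cross = 14.5·-209.5000 = -3037.7500
edge 1: (12.5,14)→(19,36)  cross = 12.5·36 − 19·14 = 184.0000; (r_i+r_j)·cross = 31.5·184.0000 = 5796.0000
edge 2: (19,36)→(8,31.5)  cross = 19·31.5 − 8·36 = 310.5000; (r_i+r_j)·cross = 27·310.5000 = 8383.5000
edge 3: (8,31.5)→(2,19)  cross = 8·19 − 2·31.5 = 89.0000; (r_i+r_j)·cross = 10·89.0000 = 890.0000
Σcross = 374.0000 → A = |Σcross|/2 = 187.0000 mm²
Σ(r_i+r_j)·cross = 12031.7500 → first moment M = |Σ|/6 = 2005.2917
R_c = M/A = 2005.2917/187.0000 = 10.7235 mm
θ = 291° = 5.078908 rad
V = θ·R_c·A = 5.078908·10.7235·187.0000 = 10184.692 mm³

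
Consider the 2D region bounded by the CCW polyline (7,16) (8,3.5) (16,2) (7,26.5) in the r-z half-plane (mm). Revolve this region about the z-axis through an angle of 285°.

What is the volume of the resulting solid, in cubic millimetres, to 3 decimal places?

Volume = 4881.751 mm³

Profile (r,z), 4 vertices: (7,16) (8,3.5) (16,2) (7,26.5)
edge 0: (7,16)→(8,3.5)  cross = 7·3.5 − 8·16 = -103.5000; (r_i+r_j)·cross = 15·-103.5000 = -1552.5000
edge 1: (8,3.5)→(16,2)  cross = 8·2 − 16·3.5 = -40.0000; (r_i+r_j)·cross = 24·-40.0000 = -960.0000
edge 2: (16,2)→(7,26.5)  cross = 16·26.5 − 7·2 = 410.0000; (r_i+r_j)·cross = 23·410.0000 = 9430.0000
edge 3: (7,26.5)→(7,16)  cross = 7·16 − 7·26.5 = -73.5000; (r_i+r_j)·cross = 14·-73.5000 = -1029.0000
Σcross = 193.0000 → A = |Σcross|/2 = 96.5000 mm²
Σ(r_i+r_j)·cross = 5888.5000 → first moment M = |Σ|/6 = 981.4167
R_c = M/A = 981.4167/96.5000 = 10.1701 mm
θ = 285° = 4.974188 rad
V = θ·R_c·A = 4.974188·10.1701·96.5000 = 4881.751 mm³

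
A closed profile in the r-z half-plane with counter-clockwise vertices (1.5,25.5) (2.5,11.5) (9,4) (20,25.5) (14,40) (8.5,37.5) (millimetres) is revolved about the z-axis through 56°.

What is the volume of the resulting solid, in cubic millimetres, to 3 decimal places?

Profile (r,z), 6 vertices: (1.5,25.5) (2.5,11.5) (9,4) (20,25.5) (14,40) (8.5,37.5)
edge 0: (1.5,25.5)→(2.5,11.5)  cross = 1.5·11.5 − 2.5·25.5 = -46.5000; (r_i+r_j)·cross = 4·-46.5000 = -186.0000
edge 1: (2.5,11.5)→(9,4)  cross = 2.5·4 − 9·11.5 = -93.5000; (r_i+r_j)·cross = 11.5·-93.5000 = -1075.2500
edge 2: (9,4)→(20,25.5)  cross = 9·25.5 − 20·4 = 149.5000; (r_i+r_j)·cross = 29·149.5000 = 4335.5000
edge 3: (20,25.5)→(14,40)  cross = 20·40 − 14·25.5 = 443.0000; (r_i+r_j)·cross = 34·443.0000 = 15062.0000
edge 4: (14,40)→(8.5,37.5)  cross = 14·37.5 − 8.5·40 = 185.0000; (r_i+r_j)·cross = 22.5·185.0000 = 4162.5000
edge 5: (8.5,37.5)→(1.5,25.5)  cross = 8.5·25.5 − 1.5·37.5 = 160.5000; (r_i+r_j)·cross = 10·160.5000 = 1605.0000
Σcross = 798.0000 → A = |Σcross|/2 = 399.0000 mm²
Σ(r_i+r_j)·cross = 23903.7500 → first moment M = |Σ|/6 = 3983.9583
R_c = M/A = 3983.9583/399.0000 = 9.9849 mm
θ = 56° = 0.977384 rad
V = θ·R_c·A = 0.977384·9.9849·399.0000 = 3893.859 mm³

Volume = 3893.859 mm³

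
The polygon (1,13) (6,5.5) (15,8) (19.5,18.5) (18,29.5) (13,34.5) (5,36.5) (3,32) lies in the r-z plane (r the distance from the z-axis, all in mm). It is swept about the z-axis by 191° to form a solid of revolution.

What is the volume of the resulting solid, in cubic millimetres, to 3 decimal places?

Volume = 14042.493 mm³

Profile (r,z), 8 vertices: (1,13) (6,5.5) (15,8) (19.5,18.5) (18,29.5) (13,34.5) (5,36.5) (3,32)
edge 0: (1,13)→(6,5.5)  cross = 1·5.5 − 6·13 = -72.5000; (r_i+r_j)·cross = 7·-72.5000 = -507.5000
edge 1: (6,5.5)→(15,8)  cross = 6·8 − 15·5.5 = -34.5000; (r_i+r_j)·cross = 21·-34.5000 = -724.5000
edge 2: (15,8)→(19.5,18.5)  cross = 15·18.5 − 19.5·8 = 121.5000; (r_i+r_j)·cross = 34.5·121.5000 = 4191.7500
edge 3: (19.5,18.5)→(18,29.5)  cross = 19.5·29.5 − 18·18.5 = 242.2500; (r_i+r_j)·cross = 37.5·242.2500 = 9084.3750
edge 4: (18,29.5)→(13,34.5)  cross = 18·34.5 − 13·29.5 = 237.5000; (r_i+r_j)·cross = 31·237.5000 = 7362.5000
edge 5: (13,34.5)→(5,36.5)  cross = 13·36.5 − 5·34.5 = 302.0000; (r_i+r_j)·cross = 18·302.0000 = 5436.0000
edge 6: (5,36.5)→(3,32)  cross = 5·32 − 3·36.5 = 50.5000; (r_i+r_j)·cross = 8·50.5000 = 404.0000
edge 7: (3,32)→(1,13)  cross = 3·13 − 1·32 = 7.0000; (r_i+r_j)·cross = 4·7.0000 = 28.0000
Σcross = 853.7500 → A = |Σcross|/2 = 426.8750 mm²
Σ(r_i+r_j)·cross = 25274.6250 → first moment M = |Σ|/6 = 4212.4375
R_c = M/A = 4212.4375/426.8750 = 9.8681 mm
θ = 191° = 3.333579 rad
V = θ·R_c·A = 3.333579·9.8681·426.8750 = 14042.493 mm³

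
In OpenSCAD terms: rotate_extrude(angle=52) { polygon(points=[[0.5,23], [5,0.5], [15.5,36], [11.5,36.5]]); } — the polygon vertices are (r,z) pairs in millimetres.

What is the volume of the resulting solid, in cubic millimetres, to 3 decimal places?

Volume = 1505.396 mm³

Profile (r,z), 4 vertices: (0.5,23) (5,0.5) (15.5,36) (11.5,36.5)
edge 0: (0.5,23)→(5,0.5)  cross = 0.5·0.5 − 5·23 = -114.7500; (r_i+r_j)·cross = 5.5·-114.7500 = -631.1250
edge 1: (5,0.5)→(15.5,36)  cross = 5·36 − 15.5·0.5 = 172.2500; (r_i+r_j)·cross = 20.5·172.2500 = 3531.1250
edge 2: (15.5,36)→(11.5,36.5)  cross = 15.5·36.5 − 11.5·36 = 151.7500; (r_i+r_j)·cross = 27·151.7500 = 4097.2500
edge 3: (11.5,36.5)→(0.5,23)  cross = 11.5·23 − 0.5·36.5 = 246.2500; (r_i+r_j)·cross = 12·246.2500 = 2955.0000
Σcross = 455.5000 → A = |Σcross|/2 = 227.7500 mm²
Σ(r_i+r_j)·cross = 9952.2500 → first moment M = |Σ|/6 = 1658.7083
R_c = M/A = 1658.7083/227.7500 = 7.2830 mm
θ = 52° = 0.907571 rad
V = θ·R_c·A = 0.907571·7.2830·227.7500 = 1505.396 mm³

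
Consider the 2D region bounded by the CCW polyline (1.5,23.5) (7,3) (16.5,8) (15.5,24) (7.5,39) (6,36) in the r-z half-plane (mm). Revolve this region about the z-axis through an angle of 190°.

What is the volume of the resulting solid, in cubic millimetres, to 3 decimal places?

Profile (r,z), 6 vertices: (1.5,23.5) (7,3) (16.5,8) (15.5,24) (7.5,39) (6,36)
edge 0: (1.5,23.5)→(7,3)  cross = 1.5·3 − 7·23.5 = -160.0000; (r_i+r_j)·cross = 8.5·-160.0000 = -1360.0000
edge 1: (7,3)→(16.5,8)  cross = 7·8 − 16.5·3 = 6.5000; (r_i+r_j)·cross = 23.5·6.5000 = 152.7500
edge 2: (16.5,8)→(15.5,24)  cross = 16.5·24 − 15.5·8 = 272.0000; (r_i+r_j)·cross = 32·272.0000 = 8704.0000
edge 3: (15.5,24)→(7.5,39)  cross = 15.5·39 − 7.5·24 = 424.5000; (r_i+r_j)·cross = 23·424.5000 = 9763.5000
edge 4: (7.5,39)→(6,36)  cross = 7.5·36 − 6·39 = 36.0000; (r_i+r_j)·cross = 13.5·36.0000 = 486.0000
edge 5: (6,36)→(1.5,23.5)  cross = 6·23.5 − 1.5·36 = 87.0000; (r_i+r_j)·cross = 7.5·87.0000 = 652.5000
Σcross = 666.0000 → A = |Σcross|/2 = 333.0000 mm²
Σ(r_i+r_j)·cross = 18398.7500 → first moment M = |Σ|/6 = 3066.4583
R_c = M/A = 3066.4583/333.0000 = 9.2086 mm
θ = 190° = 3.316126 rad
V = θ·R_c·A = 3.316126·9.2086·333.0000 = 10168.761 mm³

Volume = 10168.761 mm³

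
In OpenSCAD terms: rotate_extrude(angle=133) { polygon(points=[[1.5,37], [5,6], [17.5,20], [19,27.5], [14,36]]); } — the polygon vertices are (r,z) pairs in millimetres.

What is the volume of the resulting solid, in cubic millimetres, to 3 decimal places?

Profile (r,z), 5 vertices: (1.5,37) (5,6) (17.5,20) (19,27.5) (14,36)
edge 0: (1.5,37)→(5,6)  cross = 1.5·6 − 5·37 = -176.0000; (r_i+r_j)·cross = 6.5·-176.0000 = -1144.0000
edge 1: (5,6)→(17.5,20)  cross = 5·20 − 17.5·6 = -5.0000; (r_i+r_j)·cross = 22.5·-5.0000 = -112.5000
edge 2: (17.5,20)→(19,27.5)  cross = 17.5·27.5 − 19·20 = 101.2500; (r_i+r_j)·cross = 36.5·101.2500 = 3695.6250
edge 3: (19,27.5)→(14,36)  cross = 19·36 − 14·27.5 = 299.0000; (r_i+r_j)·cross = 33·299.0000 = 9867.0000
edge 4: (14,36)→(1.5,37)  cross = 14·37 − 1.5·36 = 464.0000; (r_i+r_j)·cross = 15.5·464.0000 = 7192.0000
Σcross = 683.2500 → A = |Σcross|/2 = 341.6250 mm²
Σ(r_i+r_j)·cross = 19498.1250 → first moment M = |Σ|/6 = 3249.6875
R_c = M/A = 3249.6875/341.6250 = 9.5124 mm
θ = 133° = 2.321288 rad
V = θ·R_c·A = 2.321288·9.5124·341.6250 = 7543.460 mm³

Volume = 7543.460 mm³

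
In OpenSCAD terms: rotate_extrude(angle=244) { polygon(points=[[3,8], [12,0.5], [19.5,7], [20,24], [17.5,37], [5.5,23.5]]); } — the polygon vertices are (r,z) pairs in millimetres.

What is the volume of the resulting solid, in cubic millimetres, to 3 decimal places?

Profile (r,z), 6 vertices: (3,8) (12,0.5) (19.5,7) (20,24) (17.5,37) (5.5,23.5)
edge 0: (3,8)→(12,0.5)  cross = 3·0.5 − 12·8 = -94.5000; (r_i+r_j)·cross = 15·-94.5000 = -1417.5000
edge 1: (12,0.5)→(19.5,7)  cross = 12·7 − 19.5·0.5 = 74.2500; (r_i+r_j)·cross = 31.5·74.2500 = 2338.8750
edge 2: (19.5,7)→(20,24)  cross = 19.5·24 − 20·7 = 328.0000; (r_i+r_j)·cross = 39.5·328.0000 = 12956.0000
edge 3: (20,24)→(17.5,37)  cross = 20·37 − 17.5·24 = 320.0000; (r_i+r_j)·cross = 37.5·320.0000 = 12000.0000
edge 4: (17.5,37)→(5.5,23.5)  cross = 17.5·23.5 − 5.5·37 = 207.7500; (r_i+r_j)·cross = 23·207.7500 = 4778.2500
edge 5: (5.5,23.5)→(3,8)  cross = 5.5·8 − 3·23.5 = -26.5000; (r_i+r_j)·cross = 8.5·-26.5000 = -225.2500
Σcross = 809.0000 → A = |Σcross|/2 = 404.5000 mm²
Σ(r_i+r_j)·cross = 30430.3750 → first moment M = |Σ|/6 = 5071.7292
R_c = M/A = 5071.7292/404.5000 = 12.5383 mm
θ = 244° = 4.258603 rad
V = θ·R_c·A = 4.258603·12.5383·404.5000 = 21598.483 mm³

Volume = 21598.483 mm³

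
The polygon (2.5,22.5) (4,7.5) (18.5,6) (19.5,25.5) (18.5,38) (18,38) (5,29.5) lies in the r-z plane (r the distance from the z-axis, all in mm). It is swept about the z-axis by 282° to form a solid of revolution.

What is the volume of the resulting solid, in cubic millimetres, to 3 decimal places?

Profile (r,z), 7 vertices: (2.5,22.5) (4,7.5) (18.5,6) (19.5,25.5) (18.5,38) (18,38) (5,29.5)
edge 0: (2.5,22.5)→(4,7.5)  cross = 2.5·7.5 − 4·22.5 = -71.2500; (r_i+r_j)·cross = 6.5·-71.2500 = -463.1250
edge 1: (4,7.5)→(18.5,6)  cross = 4·6 − 18.5·7.5 = -114.7500; (r_i+r_j)·cross = 22.5·-114.7500 = -2581.8750
edge 2: (18.5,6)→(19.5,25.5)  cross = 18.5·25.5 − 19.5·6 = 354.7500; (r_i+r_j)·cross = 38·354.7500 = 13480.5000
edge 3: (19.5,25.5)→(18.5,38)  cross = 19.5·38 − 18.5·25.5 = 269.2500; (r_i+r_j)·cross = 38·269.2500 = 10231.5000
edge 4: (18.5,38)→(18,38)  cross = 18.5·38 − 18·38 = 19.0000; (r_i+r_j)·cross = 36.5·19.0000 = 693.5000
edge 5: (18,38)→(5,29.5)  cross = 18·29.5 − 5·38 = 341.0000; (r_i+r_j)·cross = 23·341.0000 = 7843.0000
edge 6: (5,29.5)→(2.5,22.5)  cross = 5·22.5 − 2.5·29.5 = 38.7500; (r_i+r_j)·cross = 7.5·38.7500 = 290.6250
Σcross = 836.7500 → A = |Σcross|/2 = 418.3750 mm²
Σ(r_i+r_j)·cross = 29494.1250 → first moment M = |Σ|/6 = 4915.6875
R_c = M/A = 4915.6875/418.3750 = 11.7495 mm
θ = 282° = 4.921828 rad
V = θ·R_c·A = 4.921828·11.7495·418.3750 = 24194.171 mm³

Volume = 24194.171 mm³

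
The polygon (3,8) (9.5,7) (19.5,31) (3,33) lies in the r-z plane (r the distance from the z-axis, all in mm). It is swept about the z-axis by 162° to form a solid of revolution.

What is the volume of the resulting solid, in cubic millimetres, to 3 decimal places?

Profile (r,z), 4 vertices: (3,8) (9.5,7) (19.5,31) (3,33)
edge 0: (3,8)→(9.5,7)  cross = 3·7 − 9.5·8 = -55.0000; (r_i+r_j)·cross = 12.5·-55.0000 = -687.5000
edge 1: (9.5,7)→(19.5,31)  cross = 9.5·31 − 19.5·7 = 158.0000; (r_i+r_j)·cross = 29·158.0000 = 4582.0000
edge 2: (19.5,31)→(3,33)  cross = 19.5·33 − 3·31 = 550.5000; (r_i+r_j)·cross = 22.5·550.5000 = 12386.2500
edge 3: (3,33)→(3,8)  cross = 3·8 − 3·33 = -75.0000; (r_i+r_j)·cross = 6·-75.0000 = -450.0000
Σcross = 578.5000 → A = |Σcross|/2 = 289.2500 mm²
Σ(r_i+r_j)·cross = 15830.7500 → first moment M = |Σ|/6 = 2638.4583
R_c = M/A = 2638.4583/289.2500 = 9.1217 mm
θ = 162° = 2.827433 rad
V = θ·R_c·A = 2.827433·9.1217·289.2500 = 7460.065 mm³

Volume = 7460.065 mm³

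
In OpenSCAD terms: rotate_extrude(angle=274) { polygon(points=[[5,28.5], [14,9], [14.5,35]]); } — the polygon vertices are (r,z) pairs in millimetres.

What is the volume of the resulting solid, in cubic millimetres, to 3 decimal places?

Profile (r,z), 3 vertices: (5,28.5) (14,9) (14.5,35)
edge 0: (5,28.5)→(14,9)  cross = 5·9 − 14·28.5 = -354.0000; (r_i+r_j)·cross = 19·-354.0000 = -6726.0000
edge 1: (14,9)→(14.5,35)  cross = 14·35 − 14.5·9 = 359.5000; (r_i+r_j)·cross = 28.5·359.5000 = 10245.7500
edge 2: (14.5,35)→(5,28.5)  cross = 14.5·28.5 − 5·35 = 238.2500; (r_i+r_j)·cross = 19.5·238.2500 = 4645.8750
Σcross = 243.7500 → A = |Σcross|/2 = 121.8750 mm²
Σ(r_i+r_j)·cross = 8165.6250 → first moment M = |Σ|/6 = 1360.9375
R_c = M/A = 1360.9375/121.8750 = 11.1667 mm
θ = 274° = 4.782202 rad
V = θ·R_c·A = 4.782202·11.1667·121.8750 = 6508.278 mm³

Volume = 6508.278 mm³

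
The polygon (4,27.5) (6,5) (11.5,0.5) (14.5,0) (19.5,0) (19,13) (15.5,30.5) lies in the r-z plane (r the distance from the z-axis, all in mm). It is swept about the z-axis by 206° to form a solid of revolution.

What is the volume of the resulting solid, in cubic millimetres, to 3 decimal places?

Volume = 15664.689 mm³

Profile (r,z), 7 vertices: (4,27.5) (6,5) (11.5,0.5) (14.5,0) (19.5,0) (19,13) (15.5,30.5)
edge 0: (4,27.5)→(6,5)  cross = 4·5 − 6·27.5 = -145.0000; (r_i+r_j)·cross = 10·-145.0000 = -1450.0000
edge 1: (6,5)→(11.5,0.5)  cross = 6·0.5 − 11.5·5 = -54.5000; (r_i+r_j)·cross = 17.5·-54.5000 = -953.7500
edge 2: (11.5,0.5)→(14.5,0)  cross = 11.5·0 − 14.5·0.5 = -7.2500; (r_i+r_j)·cross = 26·-7.2500 = -188.5000
edge 3: (14.5,0)→(19.5,0)  cross = 14.5·0 − 19.5·0 = 0.0000; (r_i+r_j)·cross = 34·0.0000 = 0.0000
edge 4: (19.5,0)→(19,13)  cross = 19.5·13 − 19·0 = 253.5000; (r_i+r_j)·cross = 38.5·253.5000 = 9759.7500
edge 5: (19,13)→(15.5,30.5)  cross = 19·30.5 − 15.5·13 = 378.0000; (r_i+r_j)·cross = 34.5·378.0000 = 13041.0000
edge 6: (15.5,30.5)→(4,27.5)  cross = 15.5·27.5 − 4·30.5 = 304.2500; (r_i+r_j)·cross = 19.5·304.2500 = 5932.8750
Σcross = 729.0000 → A = |Σcross|/2 = 364.5000 mm²
Σ(r_i+r_j)·cross = 26141.3750 → first moment M = |Σ|/6 = 4356.8958
R_c = M/A = 4356.8958/364.5000 = 11.9531 mm
θ = 206° = 3.595378 rad
V = θ·R_c·A = 3.595378·11.9531·364.5000 = 15664.689 mm³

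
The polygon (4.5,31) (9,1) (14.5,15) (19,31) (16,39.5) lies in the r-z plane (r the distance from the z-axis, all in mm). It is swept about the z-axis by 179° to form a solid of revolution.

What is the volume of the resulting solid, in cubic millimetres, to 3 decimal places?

Volume = 10449.400 mm³

Profile (r,z), 5 vertices: (4.5,31) (9,1) (14.5,15) (19,31) (16,39.5)
edge 0: (4.5,31)→(9,1)  cross = 4.5·1 − 9·31 = -274.5000; (r_i+r_j)·cross = 13.5·-274.5000 = -3705.7500
edge 1: (9,1)→(14.5,15)  cross = 9·15 − 14.5·1 = 120.5000; (r_i+r_j)·cross = 23.5·120.5000 = 2831.7500
edge 2: (14.5,15)→(19,31)  cross = 14.5·31 − 19·15 = 164.5000; (r_i+r_j)·cross = 33.5·164.5000 = 5510.7500
edge 3: (19,31)→(16,39.5)  cross = 19·39.5 − 16·31 = 254.5000; (r_i+r_j)·cross = 35·254.5000 = 8907.5000
edge 4: (16,39.5)→(4.5,31)  cross = 16·31 − 4.5·39.5 = 318.2500; (r_i+r_j)·cross = 20.5·318.2500 = 6524.1250
Σcross = 583.2500 → A = |Σcross|/2 = 291.6250 mm²
Σ(r_i+r_j)·cross = 20068.3750 → first moment M = |Σ|/6 = 3344.7292
R_c = M/A = 3344.7292/291.6250 = 11.4693 mm
θ = 179° = 3.124139 rad
V = θ·R_c·A = 3.124139·11.4693·291.6250 = 10449.400 mm³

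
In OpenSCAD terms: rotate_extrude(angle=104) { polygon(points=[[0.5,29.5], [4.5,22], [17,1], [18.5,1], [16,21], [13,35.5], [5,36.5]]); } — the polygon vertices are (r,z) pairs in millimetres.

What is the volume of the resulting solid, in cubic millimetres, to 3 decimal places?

Profile (r,z), 7 vertices: (0.5,29.5) (4.5,22) (17,1) (18.5,1) (16,21) (13,35.5) (5,36.5)
edge 0: (0.5,29.5)→(4.5,22)  cross = 0.5·22 − 4.5·29.5 = -121.7500; (r_i+r_j)·cross = 5·-121.7500 = -608.7500
edge 1: (4.5,22)→(17,1)  cross = 4.5·1 − 17·22 = -369.5000; (r_i+r_j)·cross = 21.5·-369.5000 = -7944.2500
edge 2: (17,1)→(18.5,1)  cross = 17·1 − 18.5·1 = -1.5000; (r_i+r_j)·cross = 35.5·-1.5000 = -53.2500
edge 3: (18.5,1)→(16,21)  cross = 18.5·21 − 16·1 = 372.5000; (r_i+r_j)·cross = 34.5·372.5000 = 12851.2500
edge 4: (16,21)→(13,35.5)  cross = 16·35.5 − 13·21 = 295.0000; (r_i+r_j)·cross = 29·295.0000 = 8555.0000
edge 5: (13,35.5)→(5,36.5)  cross = 13·36.5 − 5·35.5 = 297.0000; (r_i+r_j)·cross = 18·297.0000 = 5346.0000
edge 6: (5,36.5)→(0.5,29.5)  cross = 5·29.5 − 0.5·36.5 = 129.2500; (r_i+r_j)·cross = 5.5·129.2500 = 710.8750
Σcross = 601.0000 → A = |Σcross|/2 = 300.5000 mm²
Σ(r_i+r_j)·cross = 18856.8750 → first moment M = |Σ|/6 = 3142.8125
R_c = M/A = 3142.8125/300.5000 = 10.4586 mm
θ = 104° = 1.815142 rad
V = θ·R_c·A = 1.815142·10.4586·300.5000 = 5704.652 mm³

Volume = 5704.652 mm³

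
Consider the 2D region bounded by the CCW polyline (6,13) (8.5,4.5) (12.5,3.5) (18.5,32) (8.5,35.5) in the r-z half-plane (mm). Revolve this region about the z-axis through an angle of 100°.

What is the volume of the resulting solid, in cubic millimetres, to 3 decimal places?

Volume = 5098.543 mm³

Profile (r,z), 5 vertices: (6,13) (8.5,4.5) (12.5,3.5) (18.5,32) (8.5,35.5)
edge 0: (6,13)→(8.5,4.5)  cross = 6·4.5 − 8.5·13 = -83.5000; (r_i+r_j)·cross = 14.5·-83.5000 = -1210.7500
edge 1: (8.5,4.5)→(12.5,3.5)  cross = 8.5·3.5 − 12.5·4.5 = -26.5000; (r_i+r_j)·cross = 21·-26.5000 = -556.5000
edge 2: (12.5,3.5)→(18.5,32)  cross = 12.5·32 − 18.5·3.5 = 335.2500; (r_i+r_j)·cross = 31·335.2500 = 10392.7500
edge 3: (18.5,32)→(8.5,35.5)  cross = 18.5·35.5 − 8.5·32 = 384.7500; (r_i+r_j)·cross = 27·384.7500 = 10388.2500
edge 4: (8.5,35.5)→(6,13)  cross = 8.5·13 − 6·35.5 = -102.5000; (r_i+r_j)·cross = 14.5·-102.5000 = -1486.2500
Σcross = 507.5000 → A = |Σcross|/2 = 253.7500 mm²
Σ(r_i+r_j)·cross = 17527.5000 → first moment M = |Σ|/6 = 2921.2500
R_c = M/A = 2921.2500/253.7500 = 11.5123 mm
θ = 100° = 1.745329 rad
V = θ·R_c·A = 1.745329·11.5123·253.7500 = 5098.543 mm³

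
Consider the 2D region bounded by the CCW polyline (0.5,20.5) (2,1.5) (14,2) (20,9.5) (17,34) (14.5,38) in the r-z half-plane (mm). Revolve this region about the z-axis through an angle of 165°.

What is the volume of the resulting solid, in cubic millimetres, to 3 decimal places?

Profile (r,z), 6 vertices: (0.5,20.5) (2,1.5) (14,2) (20,9.5) (17,34) (14.5,38)
edge 0: (0.5,20.5)→(2,1.5)  cross = 0.5·1.5 − 2·20.5 = -40.2500; (r_i+r_j)·cross = 2.5·-40.2500 = -100.6250
edge 1: (2,1.5)→(14,2)  cross = 2·2 − 14·1.5 = -17.0000; (r_i+r_j)·cross = 16·-17.0000 = -272.0000
edge 2: (14,2)→(20,9.5)  cross = 14·9.5 − 20·2 = 93.0000; (r_i+r_j)·cross = 34·93.0000 = 3162.0000
edge 3: (20,9.5)→(17,34)  cross = 20·34 − 17·9.5 = 518.5000; (r_i+r_j)·cross = 37·518.5000 = 19184.5000
edge 4: (17,34)→(14.5,38)  cross = 17·38 − 14.5·34 = 153.0000; (r_i+r_j)·cross = 31.5·153.0000 = 4819.5000
edge 5: (14.5,38)→(0.5,20.5)  cross = 14.5·20.5 − 0.5·38 = 278.2500; (r_i+r_j)·cross = 15·278.2500 = 4173.7500
Σcross = 985.5000 → A = |Σcross|/2 = 492.7500 mm²
Σ(r_i+r_j)·cross = 30967.1250 → first moment M = |Σ|/6 = 5161.1875
R_c = M/A = 5161.1875/492.7500 = 10.4743 mm
θ = 165° = 2.879793 rad
V = θ·R_c·A = 2.879793·10.4743·492.7500 = 14863.153 mm³

Volume = 14863.153 mm³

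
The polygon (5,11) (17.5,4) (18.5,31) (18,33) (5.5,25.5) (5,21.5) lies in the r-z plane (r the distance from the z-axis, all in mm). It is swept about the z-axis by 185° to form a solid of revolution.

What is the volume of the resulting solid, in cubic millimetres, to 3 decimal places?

Profile (r,z), 6 vertices: (5,11) (17.5,4) (18.5,31) (18,33) (5.5,25.5) (5,21.5)
edge 0: (5,11)→(17.5,4)  cross = 5·4 − 17.5·11 = -172.5000; (r_i+r_j)·cross = 22.5·-172.5000 = -3881.2500
edge 1: (17.5,4)→(18.5,31)  cross = 17.5·31 − 18.5·4 = 468.5000; (r_i+r_j)·cross = 36·468.5000 = 16866.0000
edge 2: (18.5,31)→(18,33)  cross = 18.5·33 − 18·31 = 52.5000; (r_i+r_j)·cross = 36.5·52.5000 = 1916.2500
edge 3: (18,33)→(5.5,25.5)  cross = 18·25.5 − 5.5·33 = 277.5000; (r_i+r_j)·cross = 23.5·277.5000 = 6521.2500
edge 4: (5.5,25.5)→(5,21.5)  cross = 5.5·21.5 − 5·25.5 = -9.2500; (r_i+r_j)·cross = 10.5·-9.2500 = -97.1250
edge 5: (5,21.5)→(5,11)  cross = 5·11 − 5·21.5 = -52.5000; (r_i+r_j)·cross = 10·-52.5000 = -525.0000
Σcross = 564.2500 → A = |Σcross|/2 = 282.1250 mm²
Σ(r_i+r_j)·cross = 20800.1250 → first moment M = |Σ|/6 = 3466.6875
R_c = M/A = 3466.6875/282.1250 = 12.2878 mm
θ = 185° = 3.228859 rad
V = θ·R_c·A = 3.228859·12.2878·282.1250 = 11193.446 mm³

Volume = 11193.446 mm³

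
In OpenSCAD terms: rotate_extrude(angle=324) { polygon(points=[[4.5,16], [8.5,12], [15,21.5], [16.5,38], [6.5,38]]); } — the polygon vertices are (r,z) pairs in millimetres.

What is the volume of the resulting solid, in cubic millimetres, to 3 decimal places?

Profile (r,z), 5 vertices: (4.5,16) (8.5,12) (15,21.5) (16.5,38) (6.5,38)
edge 0: (4.5,16)→(8.5,12)  cross = 4.5·12 − 8.5·16 = -82.0000; (r_i+r_j)·cross = 13·-82.0000 = -1066.0000
edge 1: (8.5,12)→(15,21.5)  cross = 8.5·21.5 − 15·12 = 2.7500; (r_i+r_j)·cross = 23.5·2.7500 = 64.6250
edge 2: (15,21.5)→(16.5,38)  cross = 15·38 − 16.5·21.5 = 215.2500; (r_i+r_j)·cross = 31.5·215.2500 = 6780.3750
edge 3: (16.5,38)→(6.5,38)  cross = 16.5·38 − 6.5·38 = 380.0000; (r_i+r_j)·cross = 23·380.0000 = 8740.0000
edge 4: (6.5,38)→(4.5,16)  cross = 6.5·16 − 4.5·38 = -67.0000; (r_i+r_j)·cross = 11·-67.0000 = -737.0000
Σcross = 449.0000 → A = |Σcross|/2 = 224.5000 mm²
Σ(r_i+r_j)·cross = 13782.0000 → first moment M = |Σ|/6 = 2297.0000
R_c = M/A = 2297.0000/224.5000 = 10.2316 mm
θ = 324° = 5.654867 rad
V = θ·R_c·A = 5.654867·10.2316·224.5000 = 12989.229 mm³

Volume = 12989.229 mm³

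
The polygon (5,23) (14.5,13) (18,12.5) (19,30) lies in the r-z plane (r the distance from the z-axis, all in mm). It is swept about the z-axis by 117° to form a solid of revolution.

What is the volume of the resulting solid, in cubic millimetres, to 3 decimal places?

Profile (r,z), 4 vertices: (5,23) (14.5,13) (18,12.5) (19,30)
edge 0: (5,23)→(14.5,13)  cross = 5·13 − 14.5·23 = -268.5000; (r_i+r_j)·cross = 19.5·-268.5000 = -5235.7500
edge 1: (14.5,13)→(18,12.5)  cross = 14.5·12.5 − 18·13 = -52.7500; (r_i+r_j)·cross = 32.5·-52.7500 = -1714.3750
edge 2: (18,12.5)→(19,30)  cross = 18·30 − 19·12.5 = 302.5000; (r_i+r_j)·cross = 37·302.5000 = 11192.5000
edge 3: (19,30)→(5,23)  cross = 19·23 − 5·30 = 287.0000; (r_i+r_j)·cross = 24·287.0000 = 6888.0000
Σcross = 268.2500 → A = |Σcross|/2 = 134.1250 mm²
Σ(r_i+r_j)·cross = 11130.3750 → first moment M = |Σ|/6 = 1855.0625
R_c = M/A = 1855.0625/134.1250 = 13.8308 mm
θ = 117° = 2.042035 rad
V = θ·R_c·A = 2.042035·13.8308·134.1250 = 3788.103 mm³

Volume = 3788.103 mm³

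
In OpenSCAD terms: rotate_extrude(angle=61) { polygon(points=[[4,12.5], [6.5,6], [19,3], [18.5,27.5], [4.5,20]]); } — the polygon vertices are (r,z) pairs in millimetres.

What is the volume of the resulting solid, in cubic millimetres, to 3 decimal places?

Profile (r,z), 5 vertices: (4,12.5) (6.5,6) (19,3) (18.5,27.5) (4.5,20)
edge 0: (4,12.5)→(6.5,6)  cross = 4·6 − 6.5·12.5 = -57.2500; (r_i+r_j)·cross = 10.5·-57.2500 = -601.1250
edge 1: (6.5,6)→(19,3)  cross = 6.5·3 − 19·6 = -94.5000; (r_i+r_j)·cross = 25.5·-94.5000 = -2409.7500
edge 2: (19,3)→(18.5,27.5)  cross = 19·27.5 − 18.5·3 = 467.0000; (r_i+r_j)·cross = 37.5·467.0000 = 17512.5000
edge 3: (18.5,27.5)→(4.5,20)  cross = 18.5·20 − 4.5·27.5 = 246.2500; (r_i+r_j)·cross = 23·246.2500 = 5663.7500
edge 4: (4.5,20)→(4,12.5)  cross = 4.5·12.5 − 4·20 = -23.7500; (r_i+r_j)·cross = 8.5·-23.7500 = -201.8750
Σcross = 537.7500 → A = |Σcross|/2 = 268.8750 mm²
Σ(r_i+r_j)·cross = 19963.5000 → first moment M = |Σ|/6 = 3327.2500
R_c = M/A = 3327.2500/268.8750 = 12.3747 mm
θ = 61° = 1.064651 rad
V = θ·R_c·A = 1.064651·12.3747·268.8750 = 3542.360 mm³

Volume = 3542.360 mm³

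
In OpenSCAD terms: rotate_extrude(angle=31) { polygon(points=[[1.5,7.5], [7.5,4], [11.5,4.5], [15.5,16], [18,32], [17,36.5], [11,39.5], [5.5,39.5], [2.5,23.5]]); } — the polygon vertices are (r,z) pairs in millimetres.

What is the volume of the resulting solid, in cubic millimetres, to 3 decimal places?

Profile (r,z), 9 vertices: (1.5,7.5) (7.5,4) (11.5,4.5) (15.5,16) (18,32) (17,36.5) (11,39.5) (5.5,39.5) (2.5,23.5)
edge 0: (1.5,7.5)→(7.5,4)  cross = 1.5·4 − 7.5·7.5 = -50.2500; (r_i+r_j)·cross = 9·-50.2500 = -452.2500
edge 1: (7.5,4)→(11.5,4.5)  cross = 7.5·4.5 − 11.5·4 = -12.2500; (r_i+r_j)·cross = 19·-12.2500 = -232.7500
edge 2: (11.5,4.5)→(15.5,16)  cross = 11.5·16 − 15.5·4.5 = 114.2500; (r_i+r_j)·cross = 27·114.2500 = 3084.7500
edge 3: (15.5,16)→(18,32)  cross = 15.5·32 − 18·16 = 208.0000; (r_i+r_j)·cross = 33.5·208.0000 = 6968.0000
edge 4: (18,32)→(17,36.5)  cross = 18·36.5 − 17·32 = 113.0000; (r_i+r_j)·cross = 35·113.0000 = 3955.0000
edge 5: (17,36.5)→(11,39.5)  cross = 17·39.5 − 11·36.5 = 270.0000; (r_i+r_j)·cross = 28·270.0000 = 7560.0000
edge 6: (11,39.5)→(5.5,39.5)  cross = 11·39.5 − 5.5·39.5 = 217.2500; (r_i+r_j)·cross = 16.5·217.2500 = 3584.6250
edge 7: (5.5,39.5)→(2.5,23.5)  cross = 5.5·23.5 − 2.5·39.5 = 30.5000; (r_i+r_j)·cross = 8·30.5000 = 244.0000
edge 8: (2.5,23.5)→(1.5,7.5)  cross = 2.5·7.5 − 1.5·23.5 = -16.5000; (r_i+r_j)·cross = 4·-16.5000 = -66.0000
Σcross = 874.0000 → A = |Σcross|/2 = 437.0000 mm²
Σ(r_i+r_j)·cross = 24645.3750 → first moment M = |Σ|/6 = 4107.5625
R_c = M/A = 4107.5625/437.0000 = 9.3995 mm
θ = 31° = 0.541052 rad
V = θ·R_c·A = 0.541052·9.3995·437.0000 = 2222.405 mm³

Volume = 2222.405 mm³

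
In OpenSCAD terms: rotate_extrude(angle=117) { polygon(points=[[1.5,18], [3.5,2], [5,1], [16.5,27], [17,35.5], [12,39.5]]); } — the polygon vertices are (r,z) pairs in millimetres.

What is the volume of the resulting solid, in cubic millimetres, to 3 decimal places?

Volume = 5334.562 mm³

Profile (r,z), 6 vertices: (1.5,18) (3.5,2) (5,1) (16.5,27) (17,35.5) (12,39.5)
edge 0: (1.5,18)→(3.5,2)  cross = 1.5·2 − 3.5·18 = -60.0000; (r_i+r_j)·cross = 5·-60.0000 = -300.0000
edge 1: (3.5,2)→(5,1)  cross = 3.5·1 − 5·2 = -6.5000; (r_i+r_j)·cross = 8.5·-6.5000 = -55.2500
edge 2: (5,1)→(16.5,27)  cross = 5·27 − 16.5·1 = 118.5000; (r_i+r_j)·cross = 21.5·118.5000 = 2547.7500
edge 3: (16.5,27)→(17,35.5)  cross = 16.5·35.5 − 17·27 = 126.7500; (r_i+r_j)·cross = 33.5·126.7500 = 4246.1250
edge 4: (17,35.5)→(12,39.5)  cross = 17·39.5 − 12·35.5 = 245.5000; (r_i+r_j)·cross = 29·245.5000 = 7119.5000
edge 5: (12,39.5)→(1.5,18)  cross = 12·18 − 1.5·39.5 = 156.7500; (r_i+r_j)·cross = 13.5·156.7500 = 2116.1250
Σcross = 581.0000 → A = |Σcross|/2 = 290.5000 mm²
Σ(r_i+r_j)·cross = 15674.2500 → first moment M = |Σ|/6 = 2612.3750
R_c = M/A = 2612.3750/290.5000 = 8.9927 mm
θ = 117° = 2.042035 rad
V = θ·R_c·A = 2.042035·8.9927·290.5000 = 5334.562 mm³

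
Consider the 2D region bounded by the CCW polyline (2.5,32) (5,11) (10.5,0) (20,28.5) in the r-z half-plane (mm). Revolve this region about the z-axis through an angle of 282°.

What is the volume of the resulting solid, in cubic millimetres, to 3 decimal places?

Volume = 15700.633 mm³

Profile (r,z), 4 vertices: (2.5,32) (5,11) (10.5,0) (20,28.5)
edge 0: (2.5,32)→(5,11)  cross = 2.5·11 − 5·32 = -132.5000; (r_i+r_j)·cross = 7.5·-132.5000 = -993.7500
edge 1: (5,11)→(10.5,0)  cross = 5·0 − 10.5·11 = -115.5000; (r_i+r_j)·cross = 15.5·-115.5000 = -1790.2500
edge 2: (10.5,0)→(20,28.5)  cross = 10.5·28.5 − 20·0 = 299.2500; (r_i+r_j)·cross = 30.5·299.2500 = 9127.1250
edge 3: (20,28.5)→(2.5,32)  cross = 20·32 − 2.5·28.5 = 568.7500; (r_i+r_j)·cross = 22.5·568.7500 = 12796.8750
Σcross = 620.0000 → A = |Σcross|/2 = 310.0000 mm²
Σ(r_i+r_j)·cross = 19140.0000 → first moment M = |Σ|/6 = 3190.0000
R_c = M/A = 3190.0000/310.0000 = 10.2903 mm
θ = 282° = 4.921828 rad
V = θ·R_c·A = 4.921828·10.2903·310.0000 = 15700.633 mm³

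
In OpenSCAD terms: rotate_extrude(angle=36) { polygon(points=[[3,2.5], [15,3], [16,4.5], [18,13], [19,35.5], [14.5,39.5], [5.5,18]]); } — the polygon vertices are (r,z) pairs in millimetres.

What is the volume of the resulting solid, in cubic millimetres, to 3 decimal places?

Profile (r,z), 7 vertices: (3,2.5) (15,3) (16,4.5) (18,13) (19,35.5) (14.5,39.5) (5.5,18)
edge 0: (3,2.5)→(15,3)  cross = 3·3 − 15·2.5 = -28.5000; (r_i+r_j)·cross = 18·-28.5000 = -513.0000
edge 1: (15,3)→(16,4.5)  cross = 15·4.5 − 16·3 = 19.5000; (r_i+r_j)·cross = 31·19.5000 = 604.5000
edge 2: (16,4.5)→(18,13)  cross = 16·13 − 18·4.5 = 127.0000; (r_i+r_j)·cross = 34·127.0000 = 4318.0000
edge 3: (18,13)→(19,35.5)  cross = 18·35.5 − 19·13 = 392.0000; (r_i+r_j)·cross = 37·392.0000 = 14504.0000
edge 4: (19,35.5)→(14.5,39.5)  cross = 19·39.5 − 14.5·35.5 = 235.7500; (r_i+r_j)·cross = 33.5·235.7500 = 7897.6250
edge 5: (14.5,39.5)→(5.5,18)  cross = 14.5·18 − 5.5·39.5 = 43.7500; (r_i+r_j)·cross = 20·43.7500 = 875.0000
edge 6: (5.5,18)→(3,2.5)  cross = 5.5·2.5 − 3·18 = -40.2500; (r_i+r_j)·cross = 8.5·-40.2500 = -342.1250
Σcross = 749.2500 → A = |Σcross|/2 = 374.6250 mm²
Σ(r_i+r_j)·cross = 27344.0000 → first moment M = |Σ|/6 = 4557.3333
R_c = M/A = 4557.3333/374.6250 = 12.1651 mm
θ = 36° = 0.628319 rad
V = θ·R_c·A = 0.628319·12.1651·374.6250 = 2863.457 mm³

Volume = 2863.457 mm³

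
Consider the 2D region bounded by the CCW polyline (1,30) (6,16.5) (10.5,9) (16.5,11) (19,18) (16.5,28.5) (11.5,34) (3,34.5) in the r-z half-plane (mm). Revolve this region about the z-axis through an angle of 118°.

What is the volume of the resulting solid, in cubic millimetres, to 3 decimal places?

Profile (r,z), 8 vertices: (1,30) (6,16.5) (10.5,9) (16.5,11) (19,18) (16.5,28.5) (11.5,34) (3,34.5)
edge 0: (1,30)→(6,16.5)  cross = 1·16.5 − 6·30 = -163.5000; (r_i+r_j)·cross = 7·-163.5000 = -1144.5000
edge 1: (6,16.5)→(10.5,9)  cross = 6·9 − 10.5·16.5 = -119.2500; (r_i+r_j)·cross = 16.5·-119.2500 = -1967.6250
edge 2: (10.5,9)→(16.5,11)  cross = 10.5·11 − 16.5·9 = -33.0000; (r_i+r_j)·cross = 27·-33.0000 = -891.0000
edge 3: (16.5,11)→(19,18)  cross = 16.5·18 − 19·11 = 88.0000; (r_i+r_j)·cross = 35.5·88.0000 = 3124.0000
edge 4: (19,18)→(16.5,28.5)  cross = 19·28.5 − 16.5·18 = 244.5000; (r_i+r_j)·cross = 35.5·244.5000 = 8679.7500
edge 5: (16.5,28.5)→(11.5,34)  cross = 16.5·34 − 11.5·28.5 = 233.2500; (r_i+r_j)·cross = 28·233.2500 = 6531.0000
edge 6: (11.5,34)→(3,34.5)  cross = 11.5·34.5 − 3·34 = 294.7500; (r_i+r_j)·cross = 14.5·294.7500 = 4273.8750
edge 7: (3,34.5)→(1,30)  cross = 3·30 − 1·34.5 = 55.5000; (r_i+r_j)·cross = 4·55.5000 = 222.0000
Σcross = 600.2500 → A = |Σcross|/2 = 300.1250 mm²
Σ(r_i+r_j)·cross = 18827.5000 → first moment M = |Σ|/6 = 3137.9167
R_c = M/A = 3137.9167/300.1250 = 10.4554 mm
θ = 118° = 2.059489 rad
V = θ·R_c·A = 2.059489·10.4554·300.1250 = 6462.503 mm³

Volume = 6462.503 mm³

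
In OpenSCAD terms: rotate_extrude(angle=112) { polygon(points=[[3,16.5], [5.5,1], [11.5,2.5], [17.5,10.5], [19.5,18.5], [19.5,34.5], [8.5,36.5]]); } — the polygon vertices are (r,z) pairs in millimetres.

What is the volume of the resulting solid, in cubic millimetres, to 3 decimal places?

Profile (r,z), 7 vertices: (3,16.5) (5.5,1) (11.5,2.5) (17.5,10.5) (19.5,18.5) (19.5,34.5) (8.5,36.5)
edge 0: (3,16.5)→(5.5,1)  cross = 3·1 − 5.5·16.5 = -87.7500; (r_i+r_j)·cross = 8.5·-87.7500 = -745.8750
edge 1: (5.5,1)→(11.5,2.5)  cross = 5.5·2.5 − 11.5·1 = 2.2500; (r_i+r_j)·cross = 17·2.2500 = 38.2500
edge 2: (11.5,2.5)→(17.5,10.5)  cross = 11.5·10.5 − 17.5·2.5 = 77.0000; (r_i+r_j)·cross = 29·77.0000 = 2233.0000
edge 3: (17.5,10.5)→(19.5,18.5)  cross = 17.5·18.5 − 19.5·10.5 = 119.0000; (r_i+r_j)·cross = 37·119.0000 = 4403.0000
edge 4: (19.5,18.5)→(19.5,34.5)  cross = 19.5·34.5 − 19.5·18.5 = 312.0000; (r_i+r_j)·cross = 39·312.0000 = 12168.0000
edge 5: (19.5,34.5)→(8.5,36.5)  cross = 19.5·36.5 − 8.5·34.5 = 418.5000; (r_i+r_j)·cross = 28·418.5000 = 11718.0000
edge 6: (8.5,36.5)→(3,16.5)  cross = 8.5·16.5 − 3·36.5 = 30.7500; (r_i+r_j)·cross = 11.5·30.7500 = 353.6250
Σcross = 871.7500 → A = |Σcross|/2 = 435.8750 mm²
Σ(r_i+r_j)·cross = 30168.0000 → first moment M = |Σ|/6 = 5028.0000
R_c = M/A = 5028.0000/435.8750 = 11.5354 mm
θ = 112° = 1.954769 rad
V = θ·R_c·A = 1.954769·11.5354·435.8750 = 9828.577 mm³

Volume = 9828.577 mm³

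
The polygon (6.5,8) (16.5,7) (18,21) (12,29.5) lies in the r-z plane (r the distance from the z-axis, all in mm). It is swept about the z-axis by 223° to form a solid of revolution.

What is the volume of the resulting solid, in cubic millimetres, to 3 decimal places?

Volume = 7924.527 mm³

Profile (r,z), 4 vertices: (6.5,8) (16.5,7) (18,21) (12,29.5)
edge 0: (6.5,8)→(16.5,7)  cross = 6.5·7 − 16.5·8 = -86.5000; (r_i+r_j)·cross = 23·-86.5000 = -1989.5000
edge 1: (16.5,7)→(18,21)  cross = 16.5·21 − 18·7 = 220.5000; (r_i+r_j)·cross = 34.5·220.5000 = 7607.2500
edge 2: (18,21)→(12,29.5)  cross = 18·29.5 − 12·21 = 279.0000; (r_i+r_j)·cross = 30·279.0000 = 8370.0000
edge 3: (12,29.5)→(6.5,8)  cross = 12·8 − 6.5·29.5 = -95.7500; (r_i+r_j)·cross = 18.5·-95.7500 = -1771.3750
Σcross = 317.2500 → A = |Σcross|/2 = 158.6250 mm²
Σ(r_i+r_j)·cross = 12216.3750 → first moment M = |Σ|/6 = 2036.0625
R_c = M/A = 2036.0625/158.6250 = 12.8357 mm
θ = 223° = 3.892084 rad
V = θ·R_c·A = 3.892084·12.8357·158.6250 = 7924.527 mm³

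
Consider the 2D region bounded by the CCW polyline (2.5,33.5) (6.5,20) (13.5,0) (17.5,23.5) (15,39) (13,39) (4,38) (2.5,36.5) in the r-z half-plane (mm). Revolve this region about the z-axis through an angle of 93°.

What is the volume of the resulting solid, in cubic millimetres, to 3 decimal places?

Volume = 5917.486 mm³

Profile (r,z), 8 vertices: (2.5,33.5) (6.5,20) (13.5,0) (17.5,23.5) (15,39) (13,39) (4,38) (2.5,36.5)
edge 0: (2.5,33.5)→(6.5,20)  cross = 2.5·20 − 6.5·33.5 = -167.7500; (r_i+r_j)·cross = 9·-167.7500 = -1509.7500
edge 1: (6.5,20)→(13.5,0)  cross = 6.5·0 − 13.5·20 = -270.0000; (r_i+r_j)·cross = 20·-270.0000 = -5400.0000
edge 2: (13.5,0)→(17.5,23.5)  cross = 13.5·23.5 − 17.5·0 = 317.2500; (r_i+r_j)·cross = 31·317.2500 = 9834.7500
edge 3: (17.5,23.5)→(15,39)  cross = 17.5·39 − 15·23.5 = 330.0000; (r_i+r_j)·cross = 32.5·330.0000 = 10725.0000
edge 4: (15,39)→(13,39)  cross = 15·39 − 13·39 = 78.0000; (r_i+r_j)·cross = 28·78.0000 = 2184.0000
edge 5: (13,39)→(4,38)  cross = 13·38 − 4·39 = 338.0000; (r_i+r_j)·cross = 17·338.0000 = 5746.0000
edge 6: (4,38)→(2.5,36.5)  cross = 4·36.5 − 2.5·38 = 51.0000; (r_i+r_j)·cross = 6.5·51.0000 = 331.5000
edge 7: (2.5,36.5)→(2.5,33.5)  cross = 2.5·33.5 − 2.5·36.5 = -7.5000; (r_i+r_j)·cross = 5·-7.5000 = -37.5000
Σcross = 669.0000 → A = |Σcross|/2 = 334.5000 mm²
Σ(r_i+r_j)·cross = 21874.0000 → first moment M = |Σ|/6 = 3645.6667
R_c = M/A = 3645.6667/334.5000 = 10.8989 mm
θ = 93° = 1.623156 rad
V = θ·R_c·A = 1.623156·10.8989·334.5000 = 5917.486 mm³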